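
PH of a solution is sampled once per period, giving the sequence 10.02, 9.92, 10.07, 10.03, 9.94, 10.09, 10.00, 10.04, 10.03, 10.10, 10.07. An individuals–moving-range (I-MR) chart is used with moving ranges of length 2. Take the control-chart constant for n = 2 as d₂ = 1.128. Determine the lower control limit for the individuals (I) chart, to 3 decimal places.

9.823

X̄ = (10.02 + 9.92 + 10.07 + 10.03 + 9.94 + 10.09 + 10.00 + 10.04 + 10.03 + 10.10 + 10.07) / 11 = 10.0282
Moving ranges: 0.10, 0.15, 0.04, 0.09, 0.15, 0.09, 0.04, 0.01, 0.07, 0.03; M̄R̄ = 0.7700 / 10 = 0.0770
LCL = X̄ − 3·M̄R̄/d₂ = 10.0282 − 3 × 0.0770 / 1.128 = 9.8234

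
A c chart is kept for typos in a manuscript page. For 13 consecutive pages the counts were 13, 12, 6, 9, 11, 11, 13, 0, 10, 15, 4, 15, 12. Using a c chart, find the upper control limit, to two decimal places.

c̄ = (13 + 12 + 6 + 9 + 11 + 11 + 13 + 0 + 10 + 15 + 4 + 15 + 12) / 13 = 131 / 13 = 10.0769
UCL = c̄ + 3√c̄ = 10.0769 + 3 × √10.0769 = 10.0769 + 3 × 3.1744 = 19.6002

19.60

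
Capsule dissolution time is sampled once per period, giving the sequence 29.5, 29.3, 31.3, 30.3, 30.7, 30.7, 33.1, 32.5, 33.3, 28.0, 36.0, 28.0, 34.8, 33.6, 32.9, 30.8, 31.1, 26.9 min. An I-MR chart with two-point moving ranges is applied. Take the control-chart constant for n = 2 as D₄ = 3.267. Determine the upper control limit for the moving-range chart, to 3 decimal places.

Moving ranges: 0.2, 2.0, 1.0, 0.4, 0.0, 2.4, 0.6, 0.8, 5.3, 8.0, 8.0, 6.8, 1.2, 0.7, 2.1, 0.3, 4.2; M̄R̄ = 44.0000 / 17 = 2.5882
UCL_MR = D₄·M̄R̄ = 3.267 × 2.5882 = 8.4558

8.456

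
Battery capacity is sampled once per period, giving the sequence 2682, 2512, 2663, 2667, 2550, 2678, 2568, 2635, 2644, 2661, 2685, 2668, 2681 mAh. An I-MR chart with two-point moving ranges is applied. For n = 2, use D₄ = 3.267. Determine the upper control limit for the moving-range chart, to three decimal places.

225.151

Moving ranges: 170, 151, 4, 117, 128, 110, 67, 9, 17, 24, 17, 13; M̄R̄ = 827.0000 / 12 = 68.9167
UCL_MR = D₄·M̄R̄ = 3.267 × 68.9167 = 225.1508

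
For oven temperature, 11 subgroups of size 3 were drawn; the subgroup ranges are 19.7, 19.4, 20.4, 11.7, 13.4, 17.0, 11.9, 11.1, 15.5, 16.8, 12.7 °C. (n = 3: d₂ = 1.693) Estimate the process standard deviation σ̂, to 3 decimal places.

R̄ = (19.7 + 19.4 + 20.4 + 11.7 + 13.4 + 17.0 + 11.9 + 11.1 + 15.5 + 16.8 + 12.7) / 11 = 15.4182
σ̂ = R̄ / d₂ = 15.4182 / 1.693 = 9.1070

9.107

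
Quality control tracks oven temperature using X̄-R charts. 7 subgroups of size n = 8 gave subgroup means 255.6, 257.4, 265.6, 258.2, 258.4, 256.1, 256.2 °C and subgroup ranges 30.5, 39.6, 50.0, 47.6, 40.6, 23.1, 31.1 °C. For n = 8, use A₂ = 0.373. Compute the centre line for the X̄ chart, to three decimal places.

X̄̄ = (255.6 + 257.4 + 265.6 + 258.2 + 258.4 + 256.1 + 256.2) / 7 = 1807.5000 / 7 = 258.2143
CL = X̄̄ = 258.2143

258.214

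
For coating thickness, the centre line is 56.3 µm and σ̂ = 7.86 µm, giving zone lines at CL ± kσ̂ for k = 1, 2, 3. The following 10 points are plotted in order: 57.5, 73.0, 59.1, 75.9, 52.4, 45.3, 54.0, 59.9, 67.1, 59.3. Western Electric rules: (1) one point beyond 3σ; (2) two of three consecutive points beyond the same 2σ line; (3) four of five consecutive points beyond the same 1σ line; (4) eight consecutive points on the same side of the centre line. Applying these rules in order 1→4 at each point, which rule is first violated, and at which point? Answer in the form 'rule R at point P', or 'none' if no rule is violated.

rule 2 at point 4

Zone of each point (C = within 1σ̂, B = 1σ̂–2σ̂, A = 2σ̂–3σ̂, * = beyond 3σ̂; sign = side of CL): 1:+C, 2:+A, 3:+C, 4:+A, 5:-C, 6:-B, 7:-C, 8:+C, 9:+B, 10:+C
Rule 2 (two of three consecutive points beyond the same 2σ limit) is satisfied at point 4.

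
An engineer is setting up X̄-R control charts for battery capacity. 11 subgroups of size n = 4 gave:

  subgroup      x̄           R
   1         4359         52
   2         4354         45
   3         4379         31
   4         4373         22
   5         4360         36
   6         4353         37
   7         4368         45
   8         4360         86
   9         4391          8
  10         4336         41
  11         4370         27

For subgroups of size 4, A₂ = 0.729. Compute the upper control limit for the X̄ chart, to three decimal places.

X̄̄ = (4359 + 4354 + 4379 + 4373 + 4360 + 4353 + 4368 + 4360 + 4391 + 4336 + 4370) / 11 = 48003.0000 / 11 = 4363.9091
R̄ = (52 + 45 + 31 + 22 + 36 + 37 + 45 + 86 + 8 + 41 + 27) / 11 = 430.0000 / 11 = 39.0909
UCL = X̄̄ + A₂·R̄ = 4363.9091 + 0.729 × 39.0909 = 4392.4064

4392.406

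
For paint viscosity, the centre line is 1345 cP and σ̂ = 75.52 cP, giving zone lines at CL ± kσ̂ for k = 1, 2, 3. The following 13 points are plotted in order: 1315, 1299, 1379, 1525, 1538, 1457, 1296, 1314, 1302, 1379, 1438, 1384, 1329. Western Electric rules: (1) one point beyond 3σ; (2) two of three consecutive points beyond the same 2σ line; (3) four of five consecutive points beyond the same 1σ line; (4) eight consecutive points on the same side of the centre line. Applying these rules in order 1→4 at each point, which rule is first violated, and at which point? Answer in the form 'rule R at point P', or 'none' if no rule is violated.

Zone of each point (C = within 1σ̂, B = 1σ̂–2σ̂, A = 2σ̂–3σ̂, * = beyond 3σ̂; sign = side of CL): 1:-C, 2:-C, 3:+C, 4:+A, 5:+A, 6:+B, 7:-C, 8:-C, 9:-C, 10:+C, 11:+B, 12:+C, 13:-C
Rule 2 (two of three consecutive points beyond the same 2σ limit) is satisfied at point 5.

rule 2 at point 5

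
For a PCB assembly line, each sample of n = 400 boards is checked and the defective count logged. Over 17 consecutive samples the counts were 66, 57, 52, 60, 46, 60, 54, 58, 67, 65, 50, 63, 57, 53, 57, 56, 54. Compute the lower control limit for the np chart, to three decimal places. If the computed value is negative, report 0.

p̄ = Σdᵢ / (k·n) = 975 / (17 × 400) = 0.14338
LCL = np̄ − 3·√(np̄(1−p̄)) = 57.3529 − 3 × 7.0092 = 36.3252

36.325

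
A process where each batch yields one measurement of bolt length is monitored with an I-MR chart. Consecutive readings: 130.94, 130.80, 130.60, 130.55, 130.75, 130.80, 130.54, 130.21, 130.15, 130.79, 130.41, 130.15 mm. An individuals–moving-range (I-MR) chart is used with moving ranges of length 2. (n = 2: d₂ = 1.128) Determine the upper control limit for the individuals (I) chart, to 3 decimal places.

X̄ = (130.94 + 130.80 + 130.60 + 130.55 + 130.75 + 130.80 + 130.54 + 130.21 + 130.15 + 130.79 + 130.41 + 130.15) / 12 = 130.5575
Moving ranges: 0.14, 0.20, 0.05, 0.20, 0.05, 0.26, 0.33, 0.06, 0.64, 0.38, 0.26; M̄R̄ = 2.5700 / 11 = 0.2336
UCL = X̄ + 3·M̄R̄/d₂ = 130.5575 + 3 × 0.2336 / 1.128 = 131.1789

131.179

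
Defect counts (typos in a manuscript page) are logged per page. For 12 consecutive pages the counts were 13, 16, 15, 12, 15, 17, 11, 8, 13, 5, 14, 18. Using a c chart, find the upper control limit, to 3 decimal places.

23.935

c̄ = (13 + 16 + 15 + 12 + 15 + 17 + 11 + 8 + 13 + 5 + 14 + 18) / 12 = 157 / 12 = 13.0833
UCL = c̄ + 3√c̄ = 13.0833 + 3 × √13.0833 = 13.0833 + 3 × 3.6171 = 23.9346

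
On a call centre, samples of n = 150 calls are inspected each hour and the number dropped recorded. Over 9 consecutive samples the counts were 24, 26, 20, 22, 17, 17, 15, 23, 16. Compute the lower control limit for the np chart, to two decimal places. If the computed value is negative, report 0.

7.51

p̄ = Σdᵢ / (k·n) = 180 / (9 × 150) = 0.13333
LCL = np̄ − 3·√(np̄(1−p̄)) = 20.0000 − 3 × 4.1633 = 7.5100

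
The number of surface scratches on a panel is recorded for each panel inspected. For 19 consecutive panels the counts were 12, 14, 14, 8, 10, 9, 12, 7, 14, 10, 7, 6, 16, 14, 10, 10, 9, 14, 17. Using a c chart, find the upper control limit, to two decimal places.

21.26

c̄ = (12 + 14 + 14 + 8 + 10 + 9 + 12 + 7 + 14 + 10 + 7 + 6 + 16 + 14 + 10 + 10 + 9 + 14 + 17) / 19 = 213 / 19 = 11.2105
UCL = c̄ + 3√c̄ = 11.2105 + 3 × √11.2105 = 11.2105 + 3 × 3.3482 = 21.2552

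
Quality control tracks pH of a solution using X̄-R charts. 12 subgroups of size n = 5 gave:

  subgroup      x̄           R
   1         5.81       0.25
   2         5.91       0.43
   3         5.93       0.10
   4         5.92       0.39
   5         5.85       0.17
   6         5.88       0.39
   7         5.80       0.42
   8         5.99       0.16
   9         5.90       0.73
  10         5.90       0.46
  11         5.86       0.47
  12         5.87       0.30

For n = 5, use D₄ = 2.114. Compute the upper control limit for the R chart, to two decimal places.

R̄ = (0.25 + 0.43 + 0.10 + 0.39 + 0.17 + 0.39 + 0.42 + 0.16 + 0.73 + 0.46 + 0.47 + 0.30) / 12 = 4.2700 / 12 = 0.3558
UCL_R = D₄·R̄ = 2.114 × 0.3558 = 0.7522

0.75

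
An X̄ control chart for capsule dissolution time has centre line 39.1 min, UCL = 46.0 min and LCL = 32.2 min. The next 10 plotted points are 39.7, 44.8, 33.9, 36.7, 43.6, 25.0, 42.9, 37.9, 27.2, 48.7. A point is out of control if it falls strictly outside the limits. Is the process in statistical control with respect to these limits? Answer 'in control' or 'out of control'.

out of control

Compare each point to [32.2, 46.0]: sample 6 = 25.0 < LCL; sample 9 = 27.2 < LCL; sample 10 = 48.7 > UCL.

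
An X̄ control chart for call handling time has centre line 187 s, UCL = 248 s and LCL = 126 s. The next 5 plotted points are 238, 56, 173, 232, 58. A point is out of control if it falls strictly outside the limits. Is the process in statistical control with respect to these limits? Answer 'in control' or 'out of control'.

out of control

Compare each point to [126, 248]: sample 2 = 56 < LCL; sample 5 = 58 < LCL.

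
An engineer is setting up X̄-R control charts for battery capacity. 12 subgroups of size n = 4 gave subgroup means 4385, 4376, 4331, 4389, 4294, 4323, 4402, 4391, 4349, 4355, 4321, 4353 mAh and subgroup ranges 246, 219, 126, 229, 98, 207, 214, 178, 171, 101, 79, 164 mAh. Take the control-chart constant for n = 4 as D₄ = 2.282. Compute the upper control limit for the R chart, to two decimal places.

386.42

R̄ = (246 + 219 + 126 + 229 + 98 + 207 + 214 + 178 + 171 + 101 + 79 + 164) / 12 = 2032.0000 / 12 = 169.3333
UCL_R = D₄·R̄ = 2.282 × 169.3333 = 386.4187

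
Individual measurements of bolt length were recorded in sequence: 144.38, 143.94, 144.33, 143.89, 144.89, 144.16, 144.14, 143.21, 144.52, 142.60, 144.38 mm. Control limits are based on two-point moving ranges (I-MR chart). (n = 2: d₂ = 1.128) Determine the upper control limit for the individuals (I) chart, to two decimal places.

X̄ = (144.38 + 143.94 + 144.33 + 143.89 + 144.89 + 144.16 + 144.14 + 143.21 + 144.52 + 142.60 + 144.38) / 11 = 144.0400
Moving ranges: 0.44, 0.39, 0.44, 1.00, 0.73, 0.02, 0.93, 1.31, 1.92, 1.78; M̄R̄ = 8.9600 / 10 = 0.8960
UCL = X̄ + 3·M̄R̄/d₂ = 144.0400 + 3 × 0.8960 / 1.128 = 146.4230

146.42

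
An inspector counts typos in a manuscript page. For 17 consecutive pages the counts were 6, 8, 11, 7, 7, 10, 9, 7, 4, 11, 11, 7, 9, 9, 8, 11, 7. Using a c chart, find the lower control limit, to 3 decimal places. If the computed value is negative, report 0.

0.000

c̄ = (6 + 8 + 11 + 7 + 7 + 10 + 9 + 7 + 4 + 11 + 11 + 7 + 9 + 9 + 8 + 11 + 7) / 17 = 142 / 17 = 8.3529
LCL = c̄ − 3√c̄ = 8.3529 − 3 × 2.8901 = -0.3175 → 0 (cannot be negative)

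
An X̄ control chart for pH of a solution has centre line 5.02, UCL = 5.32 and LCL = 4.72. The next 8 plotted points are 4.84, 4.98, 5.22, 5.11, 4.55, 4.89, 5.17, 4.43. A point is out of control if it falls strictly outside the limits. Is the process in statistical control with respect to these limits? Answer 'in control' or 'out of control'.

out of control

Compare each point to [4.72, 5.32]: sample 5 = 4.55 < LCL; sample 8 = 4.43 < LCL.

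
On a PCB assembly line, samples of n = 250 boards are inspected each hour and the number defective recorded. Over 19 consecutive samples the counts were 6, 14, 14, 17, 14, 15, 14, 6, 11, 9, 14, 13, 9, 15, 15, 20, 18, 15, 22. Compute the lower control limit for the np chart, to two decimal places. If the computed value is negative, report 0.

2.93

p̄ = Σdᵢ / (k·n) = 261 / (19 × 250) = 0.05495
LCL = np̄ − 3·√(np̄(1−p̄)) = 13.7368 − 3 × 3.6031 = 2.9277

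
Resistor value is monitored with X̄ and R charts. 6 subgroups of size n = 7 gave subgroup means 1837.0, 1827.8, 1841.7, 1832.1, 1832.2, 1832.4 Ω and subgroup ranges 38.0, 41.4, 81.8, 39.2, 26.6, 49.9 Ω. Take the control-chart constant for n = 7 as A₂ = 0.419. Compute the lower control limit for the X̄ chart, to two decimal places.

1814.53

X̄̄ = (1837.0 + 1827.8 + 1841.7 + 1832.1 + 1832.2 + 1832.4) / 6 = 11003.2000 / 6 = 1833.8667
R̄ = (38.0 + 41.4 + 81.8 + 39.2 + 26.6 + 49.9) / 6 = 276.9000 / 6 = 46.1500
LCL = X̄̄ − A₂·R̄ = 1833.8667 − 0.419 × 46.1500 = 1814.5298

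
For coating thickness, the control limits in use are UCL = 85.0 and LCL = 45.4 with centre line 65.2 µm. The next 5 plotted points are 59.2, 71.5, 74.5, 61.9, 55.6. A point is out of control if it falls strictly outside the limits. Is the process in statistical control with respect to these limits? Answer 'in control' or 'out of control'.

All 5 points lie within [45.4, 85.0].

in control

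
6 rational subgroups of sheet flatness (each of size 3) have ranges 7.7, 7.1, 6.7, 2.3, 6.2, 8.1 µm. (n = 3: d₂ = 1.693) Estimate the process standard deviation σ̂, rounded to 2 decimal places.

R̄ = (7.7 + 7.1 + 6.7 + 2.3 + 6.2 + 8.1) / 6 = 6.3500
σ̂ = R̄ / d₂ = 6.3500 / 1.693 = 3.7507

3.75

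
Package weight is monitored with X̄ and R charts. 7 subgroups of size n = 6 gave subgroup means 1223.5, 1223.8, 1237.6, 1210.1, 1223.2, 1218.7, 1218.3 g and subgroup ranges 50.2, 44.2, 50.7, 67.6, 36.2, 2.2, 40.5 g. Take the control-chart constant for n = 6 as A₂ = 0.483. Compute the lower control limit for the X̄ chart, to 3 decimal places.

X̄̄ = (1223.5 + 1223.8 + 1237.6 + 1210.1 + 1223.2 + 1218.7 + 1218.3) / 7 = 8555.2000 / 7 = 1222.1714
R̄ = (50.2 + 44.2 + 50.7 + 67.6 + 36.2 + 2.2 + 40.5) / 7 = 291.6000 / 7 = 41.6571
LCL = X̄̄ − A₂·R̄ = 1222.1714 − 0.483 × 41.6571 = 1202.0510

1202.051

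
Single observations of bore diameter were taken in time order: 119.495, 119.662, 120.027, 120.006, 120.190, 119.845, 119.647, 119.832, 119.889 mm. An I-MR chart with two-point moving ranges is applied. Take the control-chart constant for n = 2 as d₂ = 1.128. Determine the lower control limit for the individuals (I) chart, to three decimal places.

X̄ = (119.495 + 119.662 + 120.027 + 120.006 + 120.190 + 119.845 + 119.647 + 119.832 + 119.889) / 9 = 119.8437
Moving ranges: 0.167, 0.365, 0.021, 0.184, 0.345, 0.198, 0.185, 0.057; M̄R̄ = 1.5220 / 8 = 0.1903
LCL = X̄ − 3·M̄R̄/d₂ = 119.8437 − 3 × 0.1903 / 1.128 = 119.3377

119.338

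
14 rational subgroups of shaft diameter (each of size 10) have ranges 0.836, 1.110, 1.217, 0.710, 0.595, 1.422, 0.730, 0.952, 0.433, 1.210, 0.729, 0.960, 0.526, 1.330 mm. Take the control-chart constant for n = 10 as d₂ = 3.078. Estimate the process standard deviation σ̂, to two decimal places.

R̄ = (0.836 + 1.110 + 1.217 + 0.710 + 0.595 + 1.422 + 0.730 + 0.952 + 0.433 + 1.210 + 0.729 + 0.960 + 0.526 + 1.330) / 14 = 0.9114
σ̂ = R̄ / d₂ = 0.9114 / 3.078 = 0.2961

0.30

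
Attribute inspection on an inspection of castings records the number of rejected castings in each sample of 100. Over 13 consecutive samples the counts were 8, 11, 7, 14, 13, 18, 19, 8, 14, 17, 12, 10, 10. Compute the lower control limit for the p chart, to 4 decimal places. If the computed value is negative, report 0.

0.0250

p̄ = Σdᵢ / (k·n) = 161 / (13 × 100) = 0.12385
LCL = p̄ − 3·√(p̄(1−p̄)/n) = 0.12385 − 3 × 0.03294 = 0.02502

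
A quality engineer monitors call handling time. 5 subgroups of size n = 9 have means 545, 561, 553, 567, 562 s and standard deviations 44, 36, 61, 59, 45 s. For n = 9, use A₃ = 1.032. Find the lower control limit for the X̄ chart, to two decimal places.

507.03

X̄̄ = (545 + 561 + 553 + 567 + 562) / 5 = 557.6000
s̄ = (44 + 36 + 61 + 59 + 45) / 5 = 49.0000
LCL = X̄̄ − A₃·s̄ = 557.6000 − 1.032 × 49.0000 = 507.0320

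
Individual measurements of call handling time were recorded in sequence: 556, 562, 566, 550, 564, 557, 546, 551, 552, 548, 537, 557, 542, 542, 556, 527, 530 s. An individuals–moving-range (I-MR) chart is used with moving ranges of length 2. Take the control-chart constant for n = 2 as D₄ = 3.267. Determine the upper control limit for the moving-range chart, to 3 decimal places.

32.670

Moving ranges: 6, 4, 16, 14, 7, 11, 5, 1, 4, 11, 20, 15, 0, 14, 29, 3; M̄R̄ = 160.0000 / 16 = 10.0000
UCL_MR = D₄·M̄R̄ = 3.267 × 10.0000 = 32.6700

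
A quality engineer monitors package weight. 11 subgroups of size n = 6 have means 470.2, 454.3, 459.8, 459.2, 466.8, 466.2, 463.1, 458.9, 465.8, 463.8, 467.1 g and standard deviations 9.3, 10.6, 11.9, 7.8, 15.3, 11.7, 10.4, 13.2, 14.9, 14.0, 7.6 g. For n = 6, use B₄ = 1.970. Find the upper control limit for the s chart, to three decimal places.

s̄ = (9.3 + 10.6 + 11.9 + 7.8 + 15.3 + 11.7 + 10.4 + 13.2 + 14.9 + 14.0 + 7.6) / 11 = 11.5182
UCL_s = B₄·s̄ = 1.970 × 11.5182 = 22.6908

22.691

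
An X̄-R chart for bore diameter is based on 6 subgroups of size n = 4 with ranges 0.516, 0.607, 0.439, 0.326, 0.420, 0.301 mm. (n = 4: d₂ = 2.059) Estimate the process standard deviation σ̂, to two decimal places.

0.21

R̄ = (0.516 + 0.607 + 0.439 + 0.326 + 0.420 + 0.301) / 6 = 0.4348
σ̂ = R̄ / d₂ = 0.4348 / 2.059 = 0.2112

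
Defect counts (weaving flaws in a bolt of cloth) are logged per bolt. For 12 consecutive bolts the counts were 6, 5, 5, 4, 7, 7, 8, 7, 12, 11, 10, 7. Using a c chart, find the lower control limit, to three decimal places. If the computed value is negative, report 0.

c̄ = (6 + 5 + 5 + 4 + 7 + 7 + 8 + 7 + 12 + 11 + 10 + 7) / 12 = 89 / 12 = 7.4167
LCL = c̄ − 3√c̄ = 7.4167 − 3 × 2.7234 = -0.7534 → 0 (cannot be negative)

0.000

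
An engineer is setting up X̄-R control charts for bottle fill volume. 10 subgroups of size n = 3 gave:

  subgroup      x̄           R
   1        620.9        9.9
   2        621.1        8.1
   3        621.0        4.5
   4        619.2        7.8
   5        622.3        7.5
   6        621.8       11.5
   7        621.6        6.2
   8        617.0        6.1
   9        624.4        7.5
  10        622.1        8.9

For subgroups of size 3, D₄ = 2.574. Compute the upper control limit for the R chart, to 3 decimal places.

20.077

R̄ = (9.9 + 8.1 + 4.5 + 7.8 + 7.5 + 11.5 + 6.2 + 6.1 + 7.5 + 8.9) / 10 = 78.0000 / 10 = 7.8000
UCL_R = D₄·R̄ = 2.574 × 7.8000 = 20.0772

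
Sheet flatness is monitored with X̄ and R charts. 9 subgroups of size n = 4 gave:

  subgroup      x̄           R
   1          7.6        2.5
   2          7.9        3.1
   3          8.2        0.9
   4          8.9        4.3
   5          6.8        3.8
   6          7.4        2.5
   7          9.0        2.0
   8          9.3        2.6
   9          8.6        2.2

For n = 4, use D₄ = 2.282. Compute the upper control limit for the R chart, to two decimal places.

6.06

R̄ = (2.5 + 3.1 + 0.9 + 4.3 + 3.8 + 2.5 + 2.0 + 2.6 + 2.2) / 9 = 23.9000 / 9 = 2.6556
UCL_R = D₄·R̄ = 2.282 × 2.6556 = 6.0600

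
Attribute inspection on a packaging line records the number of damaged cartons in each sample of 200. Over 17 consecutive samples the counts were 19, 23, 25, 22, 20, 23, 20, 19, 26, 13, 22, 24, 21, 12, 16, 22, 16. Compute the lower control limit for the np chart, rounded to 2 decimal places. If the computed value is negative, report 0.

p̄ = Σdᵢ / (k·n) = 343 / (17 × 200) = 0.10088
LCL = np̄ − 3·√(np̄(1−p̄)) = 20.1765 − 3 × 4.2592 = 7.3988

7.40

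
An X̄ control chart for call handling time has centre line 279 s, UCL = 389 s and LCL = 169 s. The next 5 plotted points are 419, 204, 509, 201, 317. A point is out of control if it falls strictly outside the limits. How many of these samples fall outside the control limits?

Compare each point to [169, 389]: sample 1 = 419 > UCL; sample 3 = 509 > UCL.

2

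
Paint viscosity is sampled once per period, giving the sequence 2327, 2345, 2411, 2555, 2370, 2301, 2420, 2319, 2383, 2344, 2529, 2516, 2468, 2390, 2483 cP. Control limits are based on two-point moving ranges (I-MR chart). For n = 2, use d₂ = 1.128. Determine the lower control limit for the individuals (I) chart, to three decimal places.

2178.590

X̄ = (2327 + 2345 + 2411 + 2555 + 2370 + 2301 + 2420 + 2319 + 2383 + 2344 + 2529 + 2516 + 2468 + 2390 + 2483) / 15 = 2410.7333
Moving ranges: 18, 66, 144, 185, 69, 119, 101, 64, 39, 185, 13, 48, 78, 93; M̄R̄ = 1222.0000 / 14 = 87.2857
LCL = X̄ − 3·M̄R̄/d₂ = 2410.7333 − 3 × 87.2857 / 1.128 = 2178.5905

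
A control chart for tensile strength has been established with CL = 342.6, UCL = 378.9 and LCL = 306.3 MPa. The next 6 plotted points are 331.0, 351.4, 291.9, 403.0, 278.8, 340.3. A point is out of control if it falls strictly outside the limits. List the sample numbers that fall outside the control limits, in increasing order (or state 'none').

Compare each point to [306.3, 378.9]: sample 3 = 291.9 < LCL; sample 4 = 403.0 > UCL; sample 5 = 278.8 < LCL.

3, 4, 5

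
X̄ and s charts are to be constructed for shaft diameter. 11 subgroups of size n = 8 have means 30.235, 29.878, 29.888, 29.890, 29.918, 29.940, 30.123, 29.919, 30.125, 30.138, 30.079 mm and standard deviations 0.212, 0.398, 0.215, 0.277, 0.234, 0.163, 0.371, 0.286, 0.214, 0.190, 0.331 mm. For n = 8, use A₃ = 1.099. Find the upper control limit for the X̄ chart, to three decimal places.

X̄̄ = (30.235 + 29.878 + 29.888 + 29.890 + 29.918 + 29.940 + 30.123 + 29.919 + 30.125 + 30.138 + 30.079) / 11 = 30.0121
s̄ = (0.212 + 0.398 + 0.215 + 0.277 + 0.234 + 0.163 + 0.371 + 0.286 + 0.214 + 0.190 + 0.331) / 11 = 0.2628
UCL = X̄̄ + A₃·s̄ = 30.0121 + 1.099 × 0.2628 = 30.3009

30.301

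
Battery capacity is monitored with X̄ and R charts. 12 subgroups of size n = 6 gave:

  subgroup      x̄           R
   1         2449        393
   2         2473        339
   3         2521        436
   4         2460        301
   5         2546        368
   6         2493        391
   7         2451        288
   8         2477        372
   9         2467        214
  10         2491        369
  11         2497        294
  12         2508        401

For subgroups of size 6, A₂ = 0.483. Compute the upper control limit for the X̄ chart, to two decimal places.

X̄̄ = (2449 + 2473 + 2521 + 2460 + 2546 + 2493 + 2451 + 2477 + 2467 + 2491 + 2497 + 2508) / 12 = 29833.0000 / 12 = 2486.0833
R̄ = (393 + 339 + 436 + 301 + 368 + 391 + 288 + 372 + 214 + 369 + 294 + 401) / 12 = 4166.0000 / 12 = 347.1667
UCL = X̄̄ + A₂·R̄ = 2486.0833 + 0.483 × 347.1667 = 2653.7648

2653.76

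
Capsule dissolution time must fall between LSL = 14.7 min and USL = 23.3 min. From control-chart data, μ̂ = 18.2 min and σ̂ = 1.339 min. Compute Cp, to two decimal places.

1.07

Cp = (USL − LSL) / (6σ̂) = (23.3 − 14.7) / (6 × 1.339) = 8.6000 / 8.0340 = 1.0705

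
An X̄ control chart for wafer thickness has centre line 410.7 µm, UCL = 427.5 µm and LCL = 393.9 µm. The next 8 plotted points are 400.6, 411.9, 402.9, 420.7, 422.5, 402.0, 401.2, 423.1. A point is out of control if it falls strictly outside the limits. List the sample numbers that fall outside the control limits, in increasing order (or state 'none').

All 8 points lie within [393.9, 427.5].

none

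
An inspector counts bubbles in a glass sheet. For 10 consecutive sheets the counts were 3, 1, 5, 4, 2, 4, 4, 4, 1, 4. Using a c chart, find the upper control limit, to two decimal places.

c̄ = (3 + 1 + 5 + 4 + 2 + 4 + 4 + 4 + 1 + 4) / 10 = 32 / 10 = 3.2000
UCL = c̄ + 3√c̄ = 3.2000 + 3 × √3.2000 = 3.2000 + 3 × 1.7889 = 8.5666

8.57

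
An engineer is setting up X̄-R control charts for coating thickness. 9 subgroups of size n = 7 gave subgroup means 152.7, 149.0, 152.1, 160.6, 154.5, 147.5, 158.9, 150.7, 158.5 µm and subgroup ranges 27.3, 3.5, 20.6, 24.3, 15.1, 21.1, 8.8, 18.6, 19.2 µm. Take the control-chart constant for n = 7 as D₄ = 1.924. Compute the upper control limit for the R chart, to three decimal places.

33.884

R̄ = (27.3 + 3.5 + 20.6 + 24.3 + 15.1 + 21.1 + 8.8 + 18.6 + 19.2) / 9 = 158.5000 / 9 = 17.6111
UCL_R = D₄·R̄ = 1.924 × 17.6111 = 33.8838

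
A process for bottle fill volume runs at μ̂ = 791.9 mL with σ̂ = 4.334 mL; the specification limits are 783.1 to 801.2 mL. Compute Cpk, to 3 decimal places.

0.677

Cpu = (USL − μ̂) / (3σ̂) = (801.2 − 791.9) / (3 × 4.334) = 0.7153; Cpl = (μ̂ − LSL) / (3σ̂) = (791.9 − 783.1) / (3 × 4.334) = 0.6768; Cpk = min(Cpu, Cpl) = 0.6768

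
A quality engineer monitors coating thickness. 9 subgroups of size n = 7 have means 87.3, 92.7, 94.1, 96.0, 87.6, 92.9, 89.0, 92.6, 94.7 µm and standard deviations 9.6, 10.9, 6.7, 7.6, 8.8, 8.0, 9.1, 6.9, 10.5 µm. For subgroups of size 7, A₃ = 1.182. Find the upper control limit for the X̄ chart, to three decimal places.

102.135

X̄̄ = (87.3 + 92.7 + 94.1 + 96.0 + 87.6 + 92.9 + 89.0 + 92.6 + 94.7) / 9 = 91.8778
s̄ = (9.6 + 10.9 + 6.7 + 7.6 + 8.8 + 8.0 + 9.1 + 6.9 + 10.5) / 9 = 8.6778
UCL = X̄̄ + A₃·s̄ = 91.8778 + 1.182 × 8.6778 = 102.1349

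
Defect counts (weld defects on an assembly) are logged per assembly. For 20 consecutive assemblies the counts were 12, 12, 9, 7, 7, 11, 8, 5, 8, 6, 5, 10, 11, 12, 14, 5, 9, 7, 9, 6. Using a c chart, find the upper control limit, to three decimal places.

17.473

c̄ = (12 + 12 + 9 + 7 + 7 + 11 + 8 + 5 + 8 + 6 + 5 + 10 + 11 + 12 + 14 + 5 + 9 + 7 + 9 + 6) / 20 = 173 / 20 = 8.6500
UCL = c̄ + 3√c̄ = 8.6500 + 3 × √8.6500 = 8.6500 + 3 × 2.9411 = 17.4733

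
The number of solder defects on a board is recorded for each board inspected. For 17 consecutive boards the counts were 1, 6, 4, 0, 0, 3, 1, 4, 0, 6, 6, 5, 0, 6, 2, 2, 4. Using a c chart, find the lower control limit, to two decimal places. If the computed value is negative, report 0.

c̄ = (1 + 6 + 4 + 0 + 0 + 3 + 1 + 4 + 0 + 6 + 6 + 5 + 0 + 6 + 2 + 2 + 4) / 17 = 50 / 17 = 2.9412
LCL = c̄ − 3√c̄ = 2.9412 − 3 × 1.7150 = -2.2038 → 0 (cannot be negative)

0.00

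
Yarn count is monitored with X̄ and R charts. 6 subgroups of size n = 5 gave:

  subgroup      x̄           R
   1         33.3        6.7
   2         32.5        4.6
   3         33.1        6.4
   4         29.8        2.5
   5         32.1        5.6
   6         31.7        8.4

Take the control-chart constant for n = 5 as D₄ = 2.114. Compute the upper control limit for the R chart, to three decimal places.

12.050

R̄ = (6.7 + 4.6 + 6.4 + 2.5 + 5.6 + 8.4) / 6 = 34.2000 / 6 = 5.7000
UCL_R = D₄·R̄ = 2.114 × 5.7000 = 12.0498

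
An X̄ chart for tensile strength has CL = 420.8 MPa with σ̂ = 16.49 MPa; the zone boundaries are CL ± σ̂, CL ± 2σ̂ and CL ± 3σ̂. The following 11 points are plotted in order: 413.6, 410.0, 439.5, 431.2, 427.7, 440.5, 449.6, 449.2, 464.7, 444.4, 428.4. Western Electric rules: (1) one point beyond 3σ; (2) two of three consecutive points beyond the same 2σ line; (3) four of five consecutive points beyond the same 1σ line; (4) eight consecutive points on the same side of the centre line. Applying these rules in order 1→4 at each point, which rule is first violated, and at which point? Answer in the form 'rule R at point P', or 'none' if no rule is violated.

rule 3 at point 9

Zone of each point (C = within 1σ̂, B = 1σ̂–2σ̂, A = 2σ̂–3σ̂, * = beyond 3σ̂; sign = side of CL): 1:-C, 2:-C, 3:+B, 4:+C, 5:+C, 6:+B, 7:+B, 8:+B, 9:+A, 10:+B, 11:+C
Rule 3 (four of five consecutive points beyond the same 1σ limit) is satisfied at point 9.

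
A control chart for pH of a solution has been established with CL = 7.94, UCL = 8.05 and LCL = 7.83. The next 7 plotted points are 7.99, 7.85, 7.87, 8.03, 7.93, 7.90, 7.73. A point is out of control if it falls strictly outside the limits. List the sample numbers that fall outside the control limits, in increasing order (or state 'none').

Compare each point to [7.83, 8.05]: sample 7 = 7.73 < LCL.

7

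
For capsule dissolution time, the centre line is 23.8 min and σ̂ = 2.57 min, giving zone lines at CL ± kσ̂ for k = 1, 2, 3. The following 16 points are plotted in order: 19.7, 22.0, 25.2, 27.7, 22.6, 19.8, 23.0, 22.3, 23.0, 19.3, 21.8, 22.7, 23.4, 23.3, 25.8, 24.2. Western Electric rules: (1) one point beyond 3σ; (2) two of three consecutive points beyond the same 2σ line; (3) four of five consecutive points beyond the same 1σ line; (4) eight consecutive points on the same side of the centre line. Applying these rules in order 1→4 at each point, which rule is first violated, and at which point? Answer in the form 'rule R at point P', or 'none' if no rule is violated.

Zone of each point (C = within 1σ̂, B = 1σ̂–2σ̂, A = 2σ̂–3σ̂, * = beyond 3σ̂; sign = side of CL): 1:-B, 2:-C, 3:+C, 4:+B, 5:-C, 6:-B, 7:-C, 8:-C, 9:-C, 10:-B, 11:-C, 12:-C, 13:-C, 14:-C, 15:+C, 16:+C
Rule 4 (eight consecutive points on the same side of the centre line) is satisfied at point 12.

rule 4 at point 12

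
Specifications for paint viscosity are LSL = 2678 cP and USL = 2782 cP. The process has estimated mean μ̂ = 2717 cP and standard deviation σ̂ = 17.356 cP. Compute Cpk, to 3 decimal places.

0.749

Cpu = (USL − μ̂) / (3σ̂) = (2782 − 2717) / (3 × 17.356) = 1.2484; Cpl = (μ̂ − LSL) / (3σ̂) = (2717 − 2678) / (3 × 17.356) = 0.7490; Cpk = min(Cpu, Cpl) = 0.7490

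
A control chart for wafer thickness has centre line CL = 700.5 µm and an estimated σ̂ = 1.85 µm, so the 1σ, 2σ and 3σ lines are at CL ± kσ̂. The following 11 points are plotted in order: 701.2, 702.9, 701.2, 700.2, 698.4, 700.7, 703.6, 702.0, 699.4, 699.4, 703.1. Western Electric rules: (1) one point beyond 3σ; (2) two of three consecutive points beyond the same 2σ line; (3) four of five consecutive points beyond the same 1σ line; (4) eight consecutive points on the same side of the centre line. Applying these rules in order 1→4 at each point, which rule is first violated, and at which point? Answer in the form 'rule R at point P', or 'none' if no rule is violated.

none

Zone of each point (C = within 1σ̂, B = 1σ̂–2σ̂, A = 2σ̂–3σ̂, * = beyond 3σ̂; sign = side of CL): 1:+C, 2:+B, 3:+C, 4:-C, 5:-B, 6:+C, 7:+B, 8:+C, 9:-C, 10:-C, 11:+B
No rule fires across all 11 points.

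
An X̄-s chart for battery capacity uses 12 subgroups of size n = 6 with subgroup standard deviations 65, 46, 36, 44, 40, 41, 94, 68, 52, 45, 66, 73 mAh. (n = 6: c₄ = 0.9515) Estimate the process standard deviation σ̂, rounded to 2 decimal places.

s̄ = (65 + 46 + 36 + 44 + 40 + 41 + 94 + 68 + 52 + 45 + 66 + 73) / 12 = 55.8333
σ̂ = s̄ / c₄ = 55.8333 / 0.9515 = 58.6793

58.68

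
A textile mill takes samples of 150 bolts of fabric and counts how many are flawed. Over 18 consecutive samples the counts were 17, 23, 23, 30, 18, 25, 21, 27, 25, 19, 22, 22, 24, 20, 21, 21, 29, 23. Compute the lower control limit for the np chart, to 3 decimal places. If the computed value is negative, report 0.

9.592

p̄ = Σdᵢ / (k·n) = 410 / (18 × 150) = 0.15185
LCL = np̄ − 3·√(np̄(1−p̄)) = 22.7778 − 3 × 4.3953 = 9.5918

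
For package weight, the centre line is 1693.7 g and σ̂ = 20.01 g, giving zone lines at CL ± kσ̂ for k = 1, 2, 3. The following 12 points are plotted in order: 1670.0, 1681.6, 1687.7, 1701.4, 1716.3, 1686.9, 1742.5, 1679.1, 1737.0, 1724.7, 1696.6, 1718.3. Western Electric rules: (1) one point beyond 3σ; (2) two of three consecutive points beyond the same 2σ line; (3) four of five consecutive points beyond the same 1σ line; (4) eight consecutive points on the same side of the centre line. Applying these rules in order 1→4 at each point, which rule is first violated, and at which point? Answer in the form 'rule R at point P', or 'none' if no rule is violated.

Zone of each point (C = within 1σ̂, B = 1σ̂–2σ̂, A = 2σ̂–3σ̂, * = beyond 3σ̂; sign = side of CL): 1:-B, 2:-C, 3:-C, 4:+C, 5:+B, 6:-C, 7:+A, 8:-C, 9:+A, 10:+B, 11:+C, 12:+B
Rule 2 (two of three consecutive points beyond the same 2σ limit) is satisfied at point 9.

rule 2 at point 9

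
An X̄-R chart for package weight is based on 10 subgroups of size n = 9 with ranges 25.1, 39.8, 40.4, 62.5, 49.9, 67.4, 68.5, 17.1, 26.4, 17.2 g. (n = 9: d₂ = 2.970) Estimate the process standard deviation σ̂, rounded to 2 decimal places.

13.95

R̄ = (25.1 + 39.8 + 40.4 + 62.5 + 49.9 + 67.4 + 68.5 + 17.1 + 26.4 + 17.2) / 10 = 41.4300
σ̂ = R̄ / d₂ = 41.4300 / 2.970 = 13.9495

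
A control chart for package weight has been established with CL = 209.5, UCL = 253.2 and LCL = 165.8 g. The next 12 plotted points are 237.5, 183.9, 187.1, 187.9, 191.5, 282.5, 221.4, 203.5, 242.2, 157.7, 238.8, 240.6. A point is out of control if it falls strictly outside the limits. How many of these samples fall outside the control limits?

2

Compare each point to [165.8, 253.2]: sample 6 = 282.5 > UCL; sample 10 = 157.7 < LCL.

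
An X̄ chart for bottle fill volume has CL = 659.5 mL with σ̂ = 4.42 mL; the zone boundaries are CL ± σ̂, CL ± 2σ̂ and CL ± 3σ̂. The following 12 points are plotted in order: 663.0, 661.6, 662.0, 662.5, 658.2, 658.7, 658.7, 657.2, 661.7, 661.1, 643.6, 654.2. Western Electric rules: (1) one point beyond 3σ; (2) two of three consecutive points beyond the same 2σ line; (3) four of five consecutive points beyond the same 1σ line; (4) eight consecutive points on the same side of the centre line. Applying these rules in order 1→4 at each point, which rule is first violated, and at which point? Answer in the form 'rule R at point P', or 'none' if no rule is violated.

rule 1 at point 11

Zone of each point (C = within 1σ̂, B = 1σ̂–2σ̂, A = 2σ̂–3σ̂, * = beyond 3σ̂; sign = side of CL): 1:+C, 2:+C, 3:+C, 4:+C, 5:-C, 6:-C, 7:-C, 8:-C, 9:+C, 10:+C, 11:-*, 12:-B
Rule 1 (one point beyond the 3σ limits) is satisfied at point 11.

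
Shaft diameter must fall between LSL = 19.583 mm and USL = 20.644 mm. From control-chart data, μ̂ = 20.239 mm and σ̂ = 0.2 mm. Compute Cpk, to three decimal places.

Cpu = (USL − μ̂) / (3σ̂) = (20.644 − 20.239) / (3 × 0.2) = 0.6750; Cpl = (μ̂ − LSL) / (3σ̂) = (20.239 − 19.583) / (3 × 0.2) = 1.0933; Cpk = min(Cpu, Cpl) = 0.6750

0.675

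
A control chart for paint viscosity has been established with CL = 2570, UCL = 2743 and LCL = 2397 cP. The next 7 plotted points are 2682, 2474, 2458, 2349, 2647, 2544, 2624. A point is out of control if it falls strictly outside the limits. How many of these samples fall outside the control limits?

Compare each point to [2397, 2743]: sample 4 = 2349 < LCL.

1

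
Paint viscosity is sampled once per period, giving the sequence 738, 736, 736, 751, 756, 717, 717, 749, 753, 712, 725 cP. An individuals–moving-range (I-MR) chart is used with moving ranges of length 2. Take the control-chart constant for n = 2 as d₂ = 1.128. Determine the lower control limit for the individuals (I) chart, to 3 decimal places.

695.295

X̄ = (738 + 736 + 736 + 751 + 756 + 717 + 717 + 749 + 753 + 712 + 725) / 11 = 735.4545
Moving ranges: 2, 0, 15, 5, 39, 0, 32, 4, 41, 13; M̄R̄ = 151.0000 / 10 = 15.1000
LCL = X̄ − 3·M̄R̄/d₂ = 735.4545 − 3 × 15.1000 / 1.128 = 695.2950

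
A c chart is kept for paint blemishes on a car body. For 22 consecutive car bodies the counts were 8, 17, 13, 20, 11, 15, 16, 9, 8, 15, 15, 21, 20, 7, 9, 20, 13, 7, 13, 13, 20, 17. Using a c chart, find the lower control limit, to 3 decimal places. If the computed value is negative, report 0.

c̄ = (8 + 17 + 13 + 20 + 11 + 15 + 16 + 9 + 8 + 15 + 15 + 21 + 20 + 7 + 9 + 20 + 13 + 7 + 13 + 13 + 20 + 17) / 22 = 307 / 22 = 13.9545
LCL = c̄ − 3√c̄ = 13.9545 − 3 × 3.7356 = 2.7478

2.748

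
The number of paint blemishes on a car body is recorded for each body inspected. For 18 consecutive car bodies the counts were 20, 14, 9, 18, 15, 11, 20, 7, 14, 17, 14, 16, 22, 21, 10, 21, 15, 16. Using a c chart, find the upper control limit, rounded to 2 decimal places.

c̄ = (20 + 14 + 9 + 18 + 15 + 11 + 20 + 7 + 14 + 17 + 14 + 16 + 22 + 21 + 10 + 21 + 15 + 16) / 18 = 280 / 18 = 15.5556
UCL = c̄ + 3√c̄ = 15.5556 + 3 × √15.5556 = 15.5556 + 3 × 3.9441 = 27.3877

27.39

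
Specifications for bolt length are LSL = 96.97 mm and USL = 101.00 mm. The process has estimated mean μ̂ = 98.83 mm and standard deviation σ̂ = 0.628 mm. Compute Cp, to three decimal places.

1.070

Cp = (USL − LSL) / (6σ̂) = (101.00 − 96.97) / (6 × 0.628) = 4.0300 / 3.7680 = 1.0695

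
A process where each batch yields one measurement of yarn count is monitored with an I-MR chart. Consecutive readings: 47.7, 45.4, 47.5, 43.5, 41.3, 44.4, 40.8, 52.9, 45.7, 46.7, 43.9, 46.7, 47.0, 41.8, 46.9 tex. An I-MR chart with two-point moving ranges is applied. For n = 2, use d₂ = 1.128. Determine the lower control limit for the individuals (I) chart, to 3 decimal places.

X̄ = (47.7 + 45.4 + 47.5 + 43.5 + 41.3 + 44.4 + 40.8 + 52.9 + 45.7 + 46.7 + 43.9 + 46.7 + 47.0 + 41.8 + 46.9) / 15 = 45.4800
Moving ranges: 2.3, 2.1, 4.0, 2.2, 3.1, 3.6, 12.1, 7.2, 1.0, 2.8, 2.8, 0.3, 5.2, 5.1; M̄R̄ = 53.8000 / 14 = 3.8429
LCL = X̄ − 3·M̄R̄/d₂ = 45.4800 − 3 × 3.8429 / 1.128 = 35.2596

35.260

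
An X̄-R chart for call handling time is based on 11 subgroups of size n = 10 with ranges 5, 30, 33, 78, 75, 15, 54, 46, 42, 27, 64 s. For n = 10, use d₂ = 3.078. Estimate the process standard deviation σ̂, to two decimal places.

13.85

R̄ = (5 + 30 + 33 + 78 + 75 + 15 + 54 + 46 + 42 + 27 + 64) / 11 = 42.6364
σ̂ = R̄ / d₂ = 42.6364 / 3.078 = 13.8520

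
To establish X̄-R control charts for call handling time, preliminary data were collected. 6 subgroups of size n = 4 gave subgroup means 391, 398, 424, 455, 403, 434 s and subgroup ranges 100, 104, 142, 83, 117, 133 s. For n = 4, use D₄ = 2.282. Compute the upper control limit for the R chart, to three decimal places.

258.246

R̄ = (100 + 104 + 142 + 83 + 117 + 133) / 6 = 679.0000 / 6 = 113.1667
UCL_R = D₄·R̄ = 2.282 × 113.1667 = 258.2463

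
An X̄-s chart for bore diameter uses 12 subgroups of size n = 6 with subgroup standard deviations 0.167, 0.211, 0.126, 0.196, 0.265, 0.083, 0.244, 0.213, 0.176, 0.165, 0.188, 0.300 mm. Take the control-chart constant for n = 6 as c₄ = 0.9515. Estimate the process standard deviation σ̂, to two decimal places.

s̄ = (0.167 + 0.211 + 0.126 + 0.196 + 0.265 + 0.083 + 0.244 + 0.213 + 0.176 + 0.165 + 0.188 + 0.300) / 12 = 0.1945
σ̂ = s̄ / c₄ = 0.1945 / 0.9515 = 0.2044

0.20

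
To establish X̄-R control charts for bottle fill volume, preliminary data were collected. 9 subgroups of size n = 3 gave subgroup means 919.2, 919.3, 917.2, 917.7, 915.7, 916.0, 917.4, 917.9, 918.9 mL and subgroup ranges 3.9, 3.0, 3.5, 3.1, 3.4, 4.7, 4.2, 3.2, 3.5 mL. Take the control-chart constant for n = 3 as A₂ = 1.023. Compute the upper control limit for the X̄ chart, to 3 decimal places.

921.394

X̄̄ = (919.2 + 919.3 + 917.2 + 917.7 + 915.7 + 916.0 + 917.4 + 917.9 + 918.9) / 9 = 8259.3000 / 9 = 917.7000
R̄ = (3.9 + 3.0 + 3.5 + 3.1 + 3.4 + 4.7 + 4.2 + 3.2 + 3.5) / 9 = 32.5000 / 9 = 3.6111
UCL = X̄̄ + A₂·R̄ = 917.7000 + 1.023 × 3.6111 = 921.3942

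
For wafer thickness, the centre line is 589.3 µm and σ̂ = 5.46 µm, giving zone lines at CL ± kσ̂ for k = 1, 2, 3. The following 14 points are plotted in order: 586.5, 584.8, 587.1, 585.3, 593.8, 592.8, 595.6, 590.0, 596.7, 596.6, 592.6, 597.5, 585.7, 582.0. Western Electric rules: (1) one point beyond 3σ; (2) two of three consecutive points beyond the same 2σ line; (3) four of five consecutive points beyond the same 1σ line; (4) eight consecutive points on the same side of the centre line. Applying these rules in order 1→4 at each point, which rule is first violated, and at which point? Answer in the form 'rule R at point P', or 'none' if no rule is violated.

Zone of each point (C = within 1σ̂, B = 1σ̂–2σ̂, A = 2σ̂–3σ̂, * = beyond 3σ̂; sign = side of CL): 1:-C, 2:-C, 3:-C, 4:-C, 5:+C, 6:+C, 7:+B, 8:+C, 9:+B, 10:+B, 11:+C, 12:+B, 13:-C, 14:-B
Rule 4 (eight consecutive points on the same side of the centre line) is satisfied at point 12.

rule 4 at point 12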